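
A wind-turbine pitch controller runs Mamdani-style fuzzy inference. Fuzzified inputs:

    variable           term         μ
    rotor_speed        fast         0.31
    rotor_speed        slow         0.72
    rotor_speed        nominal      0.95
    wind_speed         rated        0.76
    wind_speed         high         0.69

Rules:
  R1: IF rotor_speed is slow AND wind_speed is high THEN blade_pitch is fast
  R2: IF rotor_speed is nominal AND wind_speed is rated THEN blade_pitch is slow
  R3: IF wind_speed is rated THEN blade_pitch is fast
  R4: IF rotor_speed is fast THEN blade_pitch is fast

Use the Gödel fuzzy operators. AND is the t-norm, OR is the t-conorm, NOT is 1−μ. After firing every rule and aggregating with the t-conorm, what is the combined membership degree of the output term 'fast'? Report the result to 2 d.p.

R1: slow=0.72, high=0.69; AND[min(a, b)] → w = 0.69
R2: nominal=0.95, rated=0.76; AND[min(a, b)] → w = 0.76
R3: rated=0.76 → w = 0.76
R4: fast=0.31 → w = 0.31
Rules with consequent 'fast': {R1, R3, R4} → strengths 0.69, 0.76, 0.31
Aggregate via t-conorm [max(a, b)]: 0.76

0.76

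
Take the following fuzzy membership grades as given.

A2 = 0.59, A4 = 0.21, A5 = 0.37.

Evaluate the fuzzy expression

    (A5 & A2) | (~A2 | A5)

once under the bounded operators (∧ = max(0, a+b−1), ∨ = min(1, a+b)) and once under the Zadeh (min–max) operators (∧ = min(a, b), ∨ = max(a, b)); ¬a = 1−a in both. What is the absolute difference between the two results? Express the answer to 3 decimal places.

Under bounded:
  A5 & A2 = max(0, a+b−1) on (0.37, 0.59) = 0.00
  ~A2 = 1 − 0.59 = 0.41
  ~A2 | A5 = min(1, a+b) on (0.41, 0.37) = 0.78
  (A5 & A2) | (~A2 | A5) = min(1, a+b) on (0.00, 0.78) = 0.78
  → value = 0.7800
Under Zadeh (min–max):
  A5 & A2 = min(a, b) on (0.37, 0.59) = 0.37
  ~A2 = 1 − 0.59 = 0.41
  ~A2 | A5 = max(a, b) on (0.41, 0.37) = 0.41
  (A5 & A2) | (~A2 | A5) = max(a, b) on (0.37, 0.41) = 0.41
  → value = 0.4100
|0.7800 − 0.4100| = 0.370

0.370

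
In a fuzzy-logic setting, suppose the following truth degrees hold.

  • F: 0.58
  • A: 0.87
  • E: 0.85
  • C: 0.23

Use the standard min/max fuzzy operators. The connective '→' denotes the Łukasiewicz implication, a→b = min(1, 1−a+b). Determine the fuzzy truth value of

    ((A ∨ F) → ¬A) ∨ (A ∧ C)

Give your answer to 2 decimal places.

0.26

A ∨ F = max(a, b) on (0.87, 0.58) = 0.87
¬A = 1 − 0.87 = 0.13
(A ∨ F) → ¬A  [Łukasiewicz: min(1, 1−a+b)] with a=0.87, b=0.13 → 0.26
A ∧ C = min(a, b) on (0.87, 0.23) = 0.23
((A ∨ F) → ¬A) ∨ (A ∧ C) = max(a, b) on (0.26, 0.23) = 0.26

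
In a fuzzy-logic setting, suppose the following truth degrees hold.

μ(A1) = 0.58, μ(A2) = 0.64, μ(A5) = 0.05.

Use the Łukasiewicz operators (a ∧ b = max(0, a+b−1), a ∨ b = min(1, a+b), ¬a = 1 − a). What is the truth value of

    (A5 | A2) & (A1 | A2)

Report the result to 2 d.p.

A5 | A2 = min(1, a+b) on (0.05, 0.64) = 0.69
A1 | A2 = min(1, a+b) on (0.58, 0.64) = 1.00
(A5 | A2) & (A1 | A2) = max(0, a+b−1) on (0.69, 1.00) = 0.69

0.69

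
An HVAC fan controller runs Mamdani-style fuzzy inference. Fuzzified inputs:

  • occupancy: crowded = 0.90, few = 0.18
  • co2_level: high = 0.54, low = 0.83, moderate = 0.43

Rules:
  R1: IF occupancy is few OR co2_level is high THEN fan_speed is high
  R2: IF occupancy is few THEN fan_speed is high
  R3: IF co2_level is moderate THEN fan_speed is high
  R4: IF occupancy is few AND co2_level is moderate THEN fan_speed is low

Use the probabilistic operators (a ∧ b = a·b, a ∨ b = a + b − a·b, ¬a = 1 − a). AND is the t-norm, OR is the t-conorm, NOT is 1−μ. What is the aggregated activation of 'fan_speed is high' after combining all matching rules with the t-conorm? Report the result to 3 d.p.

R1: few=0.18, high=0.54; OR[a + b − a·b] → w = 0.6228
R2: few=0.18 → w = 0.1800
R3: moderate=0.43 → w = 0.4300
R4: few=0.18, moderate=0.43; AND[a·b] → w = 0.0774
Rules with consequent 'high': {R1, R2, R3} → strengths 0.6228, 0.1800, 0.4300
Aggregate via t-conorm [a + b − a·b]: 0.8237

0.824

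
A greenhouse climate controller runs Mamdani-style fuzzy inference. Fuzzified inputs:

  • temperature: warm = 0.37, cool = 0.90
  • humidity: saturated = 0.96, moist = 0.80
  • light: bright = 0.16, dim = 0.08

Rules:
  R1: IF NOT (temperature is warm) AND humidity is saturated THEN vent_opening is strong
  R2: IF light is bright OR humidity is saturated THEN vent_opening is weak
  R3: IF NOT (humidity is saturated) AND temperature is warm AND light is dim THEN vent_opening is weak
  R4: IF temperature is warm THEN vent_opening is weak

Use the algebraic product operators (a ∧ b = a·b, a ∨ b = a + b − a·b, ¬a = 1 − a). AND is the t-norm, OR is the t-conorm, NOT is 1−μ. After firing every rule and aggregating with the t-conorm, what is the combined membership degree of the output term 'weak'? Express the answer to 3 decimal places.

0.979

R1: ¬warm=1−0.37=0.63, saturated=0.96; AND[a·b] → w = 0.6048
R2: bright=0.16, saturated=0.96; OR[a + b − a·b] → w = 0.9664
R3: ¬saturated=1−0.96=0.04, warm=0.37, dim=0.08; AND[a·b] → w = 0.0012
R4: warm=0.37 → w = 0.3700
Rules with consequent 'weak': {R2, R3, R4} → strengths 0.9664, 0.0012, 0.3700
Aggregate via t-conorm [a + b − a·b]: 0.9789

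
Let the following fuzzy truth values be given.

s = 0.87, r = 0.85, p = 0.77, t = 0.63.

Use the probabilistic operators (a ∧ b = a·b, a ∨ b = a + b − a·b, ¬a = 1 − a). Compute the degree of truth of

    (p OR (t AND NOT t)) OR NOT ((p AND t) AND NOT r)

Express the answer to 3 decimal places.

NOT t = 1 − 0.6300 = 0.3700
t AND NOT t = a·b on (0.6300, 0.3700) = 0.2331
p OR (t AND NOT t) = a + b − a·b on (0.7700, 0.2331) = 0.8236
p AND t = a·b on (0.7700, 0.6300) = 0.4851
NOT r = 1 − 0.8500 = 0.1500
(p AND t) AND NOT r = a·b on (0.4851, 0.1500) = 0.0728
NOT ((p AND t) AND NOT r) = 1 − 0.0728 = 0.9272
(p OR (t AND NOT t)) OR NOT ((p AND t) AND NOT r) = a + b − a·b on (0.8236, 0.9272) = 0.9872

0.987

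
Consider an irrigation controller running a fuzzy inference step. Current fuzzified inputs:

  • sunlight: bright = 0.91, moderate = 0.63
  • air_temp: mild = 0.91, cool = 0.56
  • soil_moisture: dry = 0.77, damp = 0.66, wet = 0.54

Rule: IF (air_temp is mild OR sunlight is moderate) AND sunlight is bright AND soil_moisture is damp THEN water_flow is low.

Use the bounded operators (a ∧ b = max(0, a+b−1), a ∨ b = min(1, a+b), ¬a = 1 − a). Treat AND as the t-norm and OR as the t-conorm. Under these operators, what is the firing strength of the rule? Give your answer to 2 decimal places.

0.57

firing strength: (mild=0.91 OR moderate=0.63) = 1.00; AND[max(0, a+b−1)] with bright=0.91, damp=0.66 → w = 0.57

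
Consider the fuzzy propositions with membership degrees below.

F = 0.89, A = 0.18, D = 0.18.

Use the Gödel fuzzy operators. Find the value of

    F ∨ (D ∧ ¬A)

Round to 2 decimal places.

¬A = 1 − 0.18 = 0.82
D ∧ ¬A = min(a, b) on (0.18, 0.82) = 0.18
F ∨ (D ∧ ¬A) = max(a, b) on (0.89, 0.18) = 0.89

0.89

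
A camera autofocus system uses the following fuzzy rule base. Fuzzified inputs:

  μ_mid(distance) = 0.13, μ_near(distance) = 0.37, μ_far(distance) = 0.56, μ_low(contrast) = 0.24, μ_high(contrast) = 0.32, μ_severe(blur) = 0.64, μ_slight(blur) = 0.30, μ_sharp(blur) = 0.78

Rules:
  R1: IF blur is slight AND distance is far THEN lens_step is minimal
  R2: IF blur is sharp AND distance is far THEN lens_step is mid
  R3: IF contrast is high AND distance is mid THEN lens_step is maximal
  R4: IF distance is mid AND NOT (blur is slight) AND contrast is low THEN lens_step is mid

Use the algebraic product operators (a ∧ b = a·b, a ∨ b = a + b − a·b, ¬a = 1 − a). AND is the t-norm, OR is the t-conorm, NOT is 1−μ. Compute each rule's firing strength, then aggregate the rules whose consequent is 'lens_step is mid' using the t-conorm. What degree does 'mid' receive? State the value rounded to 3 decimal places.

0.449

R1: slight=0.30, far=0.56; AND[a·b] → w = 0.1680
R2: sharp=0.78, far=0.56; AND[a·b] → w = 0.4368
R3: high=0.32, mid=0.13; AND[a·b] → w = 0.0416
R4: mid=0.13, ¬slight=1−0.30=0.70, low=0.24; AND[a·b] → w = 0.0218
Rules with consequent 'mid': {R2, R4} → strengths 0.4368, 0.0218
Aggregate via t-conorm [a + b − a·b]: 0.4491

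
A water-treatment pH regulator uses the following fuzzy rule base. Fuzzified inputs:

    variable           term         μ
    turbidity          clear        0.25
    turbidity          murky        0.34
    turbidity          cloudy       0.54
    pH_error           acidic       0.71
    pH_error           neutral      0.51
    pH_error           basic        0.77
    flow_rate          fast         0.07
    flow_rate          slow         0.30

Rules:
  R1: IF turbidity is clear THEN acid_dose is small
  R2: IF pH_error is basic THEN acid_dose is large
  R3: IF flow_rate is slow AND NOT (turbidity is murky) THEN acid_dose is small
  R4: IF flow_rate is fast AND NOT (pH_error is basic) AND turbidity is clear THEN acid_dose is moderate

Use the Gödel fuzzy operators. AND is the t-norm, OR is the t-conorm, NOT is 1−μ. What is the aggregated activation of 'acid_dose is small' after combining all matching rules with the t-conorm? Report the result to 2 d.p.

R1: clear=0.25 → w = 0.25
R2: basic=0.77 → w = 0.77
R3: slow=0.30, ¬murky=1−0.34=0.66; AND[min(a, b)] → w = 0.30
R4: fast=0.07, ¬basic=1−0.77=0.23, clear=0.25; AND[min(a, b)] → w = 0.07
Rules with consequent 'small': {R1, R3} → strengths 0.25, 0.30
Aggregate via t-conorm [max(a, b)]: 0.30

0.30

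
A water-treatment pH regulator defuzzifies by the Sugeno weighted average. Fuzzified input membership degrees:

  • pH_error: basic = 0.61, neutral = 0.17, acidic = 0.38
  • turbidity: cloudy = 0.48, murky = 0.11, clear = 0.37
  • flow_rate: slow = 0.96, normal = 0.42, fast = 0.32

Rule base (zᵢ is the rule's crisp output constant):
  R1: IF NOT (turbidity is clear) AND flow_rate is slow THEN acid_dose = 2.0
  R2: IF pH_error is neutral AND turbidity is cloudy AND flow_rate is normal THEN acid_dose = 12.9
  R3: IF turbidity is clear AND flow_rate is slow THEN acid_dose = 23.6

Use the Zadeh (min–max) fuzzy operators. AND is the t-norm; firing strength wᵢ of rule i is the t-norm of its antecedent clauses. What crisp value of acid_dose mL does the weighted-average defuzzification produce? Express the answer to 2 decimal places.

R1 (z=2.0): ¬clear=1−0.37=0.63, slow=0.96; AND[min(a, b)] → w = 0.63
R2 (z=12.9): neutral=0.17, cloudy=0.48, normal=0.42; AND[min(a, b)] → w = 0.17
R3 (z=23.6): clear=0.37, slow=0.96; AND[min(a, b)] → w = 0.37
Weighted average = (0.63·2.0 + 0.17·12.9 + 0.37·23.6) / (0.63 + 0.17 + 0.37)
  = 12.1850 / 1.1700 = 10.41

10.41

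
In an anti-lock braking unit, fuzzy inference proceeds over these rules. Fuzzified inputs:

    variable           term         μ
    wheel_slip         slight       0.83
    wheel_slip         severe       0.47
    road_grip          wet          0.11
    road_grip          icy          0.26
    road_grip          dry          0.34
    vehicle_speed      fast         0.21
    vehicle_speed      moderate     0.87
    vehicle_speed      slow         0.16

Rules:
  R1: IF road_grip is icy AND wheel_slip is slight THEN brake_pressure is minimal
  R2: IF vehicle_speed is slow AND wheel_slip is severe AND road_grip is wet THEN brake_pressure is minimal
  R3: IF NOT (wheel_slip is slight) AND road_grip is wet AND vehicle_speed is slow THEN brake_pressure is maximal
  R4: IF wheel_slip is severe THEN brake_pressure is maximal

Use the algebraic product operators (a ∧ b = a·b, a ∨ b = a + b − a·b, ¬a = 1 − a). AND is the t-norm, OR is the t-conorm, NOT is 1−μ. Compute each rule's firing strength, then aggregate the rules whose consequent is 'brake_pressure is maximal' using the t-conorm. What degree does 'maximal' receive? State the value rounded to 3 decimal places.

0.472

R1: icy=0.26, slight=0.83; AND[a·b] → w = 0.2158
R2: slow=0.16, severe=0.47, wet=0.11; AND[a·b] → w = 0.0083
R3: ¬slight=1−0.83=0.17, wet=0.11, slow=0.16; AND[a·b] → w = 0.0030
R4: severe=0.47 → w = 0.4700
Rules with consequent 'maximal': {R3, R4} → strengths 0.0030, 0.4700
Aggregate via t-conorm [a + b − a·b]: 0.4716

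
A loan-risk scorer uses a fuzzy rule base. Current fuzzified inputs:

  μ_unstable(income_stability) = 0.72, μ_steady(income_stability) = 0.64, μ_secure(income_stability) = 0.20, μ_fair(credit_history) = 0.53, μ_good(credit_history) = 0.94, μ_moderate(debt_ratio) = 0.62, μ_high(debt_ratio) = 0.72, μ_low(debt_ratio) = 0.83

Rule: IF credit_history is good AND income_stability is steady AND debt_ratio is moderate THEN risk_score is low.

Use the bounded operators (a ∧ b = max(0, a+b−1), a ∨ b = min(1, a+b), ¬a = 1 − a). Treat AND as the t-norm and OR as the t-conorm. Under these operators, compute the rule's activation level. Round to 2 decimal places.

firing strength: good=0.94, steady=0.64, moderate=0.62; AND[max(0, a+b−1)] → w = 0.20

0.20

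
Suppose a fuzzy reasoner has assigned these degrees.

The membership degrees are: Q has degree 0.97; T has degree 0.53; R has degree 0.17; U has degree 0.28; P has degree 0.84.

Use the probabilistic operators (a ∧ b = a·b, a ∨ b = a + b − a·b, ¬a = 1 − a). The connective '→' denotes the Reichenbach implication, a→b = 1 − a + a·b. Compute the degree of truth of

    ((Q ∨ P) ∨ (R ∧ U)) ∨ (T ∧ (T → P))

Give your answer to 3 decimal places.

0.998

Q ∨ P = a + b − a·b on (0.9700, 0.8400) = 0.9952
R ∧ U = a·b on (0.1700, 0.2800) = 0.0476
(Q ∨ P) ∨ (R ∧ U) = a + b − a·b on (0.9952, 0.0476) = 0.9954
T → P  [Reichenbach: 1 − a + a·b] with a=0.5300, b=0.8400 → 0.9152
T ∧ (T → P) = a·b on (0.5300, 0.9152) = 0.4851
((Q ∨ P) ∨ (R ∧ U)) ∨ (T ∧ (T → P)) = a + b − a·b on (0.9954, 0.4851) = 0.9976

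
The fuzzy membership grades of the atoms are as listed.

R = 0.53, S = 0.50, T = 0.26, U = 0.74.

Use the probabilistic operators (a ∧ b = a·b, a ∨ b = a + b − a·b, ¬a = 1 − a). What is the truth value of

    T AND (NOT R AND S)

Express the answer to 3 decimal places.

NOT R = 1 − 0.5300 = 0.4700
NOT R AND S = a·b on (0.4700, 0.5000) = 0.2350
T AND (NOT R AND S) = a·b on (0.2600, 0.2350) = 0.0611

0.061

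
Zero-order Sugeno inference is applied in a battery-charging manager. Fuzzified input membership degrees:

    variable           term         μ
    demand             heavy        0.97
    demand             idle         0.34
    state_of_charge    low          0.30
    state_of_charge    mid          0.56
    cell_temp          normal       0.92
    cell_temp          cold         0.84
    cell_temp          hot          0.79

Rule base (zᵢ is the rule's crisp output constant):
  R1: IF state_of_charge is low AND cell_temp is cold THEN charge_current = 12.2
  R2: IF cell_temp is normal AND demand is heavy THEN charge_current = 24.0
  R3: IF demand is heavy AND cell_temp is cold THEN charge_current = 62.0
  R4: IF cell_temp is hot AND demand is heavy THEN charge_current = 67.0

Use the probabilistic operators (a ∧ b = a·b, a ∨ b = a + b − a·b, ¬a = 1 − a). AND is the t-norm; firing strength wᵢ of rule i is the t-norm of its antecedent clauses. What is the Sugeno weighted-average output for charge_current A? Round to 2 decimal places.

R1 (z=12.2): low=0.30, cold=0.84; AND[a·b] → w = 0.2520
R2 (z=24.0): normal=0.92, heavy=0.97; AND[a·b] → w = 0.8924
R3 (z=62.0): heavy=0.97, cold=0.84; AND[a·b] → w = 0.8148
R4 (z=67.0): hot=0.79, heavy=0.97; AND[a·b] → w = 0.7663
Weighted average = (0.2520·12.2 + 0.8924·24.0 + 0.8148·62.0 + 0.7663·67.0) / (0.2520 + 0.8924 + 0.8148 + 0.7663)
  = 126.3517 / 2.7255 = 46.36

46.36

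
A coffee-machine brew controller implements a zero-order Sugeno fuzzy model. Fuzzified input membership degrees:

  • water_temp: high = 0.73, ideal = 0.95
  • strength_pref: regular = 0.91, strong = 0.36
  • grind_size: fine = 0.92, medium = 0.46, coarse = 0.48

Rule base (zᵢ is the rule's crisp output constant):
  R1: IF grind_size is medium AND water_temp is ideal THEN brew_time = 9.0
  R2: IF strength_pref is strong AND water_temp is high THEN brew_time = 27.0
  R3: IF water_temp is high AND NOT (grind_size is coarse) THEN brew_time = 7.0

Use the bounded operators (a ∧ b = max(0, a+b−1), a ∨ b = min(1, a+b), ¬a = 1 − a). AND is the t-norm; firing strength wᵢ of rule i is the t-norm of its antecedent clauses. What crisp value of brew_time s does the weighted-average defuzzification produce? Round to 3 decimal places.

R1 (z=9.0): medium=0.46, ideal=0.95; AND[max(0, a+b−1)] → w = 0.41
R2 (z=27.0): strong=0.36, high=0.73; AND[max(0, a+b−1)] → w = 0.09
R3 (z=7.0): high=0.73, ¬coarse=1−0.48=0.52; AND[max(0, a+b−1)] → w = 0.25
Weighted average = (0.41·9.0 + 0.09·27.0 + 0.25·7.0) / (0.41 + 0.09 + 0.25)
  = 7.8700 / 0.7500 = 10.493

10.493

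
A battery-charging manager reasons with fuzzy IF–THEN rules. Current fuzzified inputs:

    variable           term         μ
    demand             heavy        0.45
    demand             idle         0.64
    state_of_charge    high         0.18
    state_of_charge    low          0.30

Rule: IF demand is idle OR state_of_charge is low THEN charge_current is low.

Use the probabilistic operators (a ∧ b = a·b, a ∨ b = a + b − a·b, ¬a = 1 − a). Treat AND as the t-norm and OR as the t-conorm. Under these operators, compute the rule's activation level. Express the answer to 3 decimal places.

firing strength: idle=0.64, low=0.30; OR[a + b − a·b] → w = 0.7480

0.748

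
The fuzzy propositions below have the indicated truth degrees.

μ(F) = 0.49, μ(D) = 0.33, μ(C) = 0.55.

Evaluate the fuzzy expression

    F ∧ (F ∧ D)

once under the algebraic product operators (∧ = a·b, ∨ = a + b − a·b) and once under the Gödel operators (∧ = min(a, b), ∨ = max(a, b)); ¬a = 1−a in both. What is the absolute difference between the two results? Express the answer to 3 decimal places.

Under algebraic product:
  F ∧ D = a·b on (0.4900, 0.3300) = 0.1617
  F ∧ (F ∧ D) = a·b on (0.4900, 0.1617) = 0.0792
  → value = 0.0792
Under Gödel:
  F ∧ D = min(a, b) on (0.49, 0.33) = 0.33
  F ∧ (F ∧ D) = min(a, b) on (0.49, 0.33) = 0.33
  → value = 0.3300
|0.0792 − 0.3300| = 0.251

0.251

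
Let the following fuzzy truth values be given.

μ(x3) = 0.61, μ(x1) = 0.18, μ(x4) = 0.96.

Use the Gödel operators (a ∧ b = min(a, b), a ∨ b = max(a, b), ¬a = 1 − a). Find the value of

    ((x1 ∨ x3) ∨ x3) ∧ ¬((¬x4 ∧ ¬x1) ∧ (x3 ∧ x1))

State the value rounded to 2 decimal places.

0.61

x1 ∨ x3 = max(a, b) on (0.18, 0.61) = 0.61
(x1 ∨ x3) ∨ x3 = max(a, b) on (0.61, 0.61) = 0.61
¬x4 = 1 − 0.96 = 0.04
¬x1 = 1 − 0.18 = 0.82
¬x4 ∧ ¬x1 = min(a, b) on (0.04, 0.82) = 0.04
x3 ∧ x1 = min(a, b) on (0.61, 0.18) = 0.18
(¬x4 ∧ ¬x1) ∧ (x3 ∧ x1) = min(a, b) on (0.04, 0.18) = 0.04
¬((¬x4 ∧ ¬x1) ∧ (x3 ∧ x1)) = 1 − 0.04 = 0.96
((x1 ∨ x3) ∨ x3) ∧ ¬((¬x4 ∧ ¬x1) ∧ (x3 ∧ x1)) = min(a, b) on (0.61, 0.96) = 0.61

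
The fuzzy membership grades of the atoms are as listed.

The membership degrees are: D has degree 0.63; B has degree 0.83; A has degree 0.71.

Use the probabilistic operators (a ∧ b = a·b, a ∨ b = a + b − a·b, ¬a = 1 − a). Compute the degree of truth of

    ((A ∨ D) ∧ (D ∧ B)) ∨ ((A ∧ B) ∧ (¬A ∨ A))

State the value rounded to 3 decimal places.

A ∨ D = a + b − a·b on (0.7100, 0.6300) = 0.8927
D ∧ B = a·b on (0.6300, 0.8300) = 0.5229
(A ∨ D) ∧ (D ∧ B) = a·b on (0.8927, 0.5229) = 0.4668
A ∧ B = a·b on (0.7100, 0.8300) = 0.5893
¬A = 1 − 0.7100 = 0.2900
¬A ∨ A = a + b − a·b on (0.2900, 0.7100) = 0.7941
(A ∧ B) ∧ (¬A ∨ A) = a·b on (0.5893, 0.7941) = 0.4680
((A ∨ D) ∧ (D ∧ B)) ∨ ((A ∧ B) ∧ (¬A ∨ A)) = a + b − a·b on (0.4668, 0.4680) = 0.7163

0.716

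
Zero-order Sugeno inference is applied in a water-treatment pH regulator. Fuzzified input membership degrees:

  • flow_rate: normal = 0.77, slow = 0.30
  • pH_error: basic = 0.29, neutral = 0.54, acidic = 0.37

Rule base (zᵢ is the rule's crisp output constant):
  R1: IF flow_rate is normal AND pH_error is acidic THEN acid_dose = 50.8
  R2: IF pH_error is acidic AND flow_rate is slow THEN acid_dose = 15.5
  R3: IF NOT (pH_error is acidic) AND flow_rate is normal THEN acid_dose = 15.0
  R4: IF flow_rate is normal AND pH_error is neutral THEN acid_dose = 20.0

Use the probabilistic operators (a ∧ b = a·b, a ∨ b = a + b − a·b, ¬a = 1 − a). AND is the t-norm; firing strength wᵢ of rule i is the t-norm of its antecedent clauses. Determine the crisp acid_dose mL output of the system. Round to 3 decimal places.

24.511

R1 (z=50.8): normal=0.77, acidic=0.37; AND[a·b] → w = 0.2849
R2 (z=15.5): acidic=0.37, slow=0.30; AND[a·b] → w = 0.1110
R3 (z=15.0): ¬acidic=1−0.37=0.63, normal=0.77; AND[a·b] → w = 0.4851
R4 (z=20.0): normal=0.77, neutral=0.54; AND[a·b] → w = 0.4158
Weighted average = (0.2849·50.8 + 0.1110·15.5 + 0.4851·15.0 + 0.4158·20.0) / (0.2849 + 0.1110 + 0.4851 + 0.4158)
  = 31.7859 / 1.2968 = 24.511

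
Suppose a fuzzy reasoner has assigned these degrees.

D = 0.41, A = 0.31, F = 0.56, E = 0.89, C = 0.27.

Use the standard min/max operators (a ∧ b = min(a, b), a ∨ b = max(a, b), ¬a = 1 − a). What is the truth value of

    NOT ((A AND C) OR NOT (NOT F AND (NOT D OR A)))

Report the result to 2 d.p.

0.44

A AND C = min(a, b) on (0.31, 0.27) = 0.27
NOT F = 1 − 0.56 = 0.44
NOT D = 1 − 0.41 = 0.59
NOT D OR A = max(a, b) on (0.59, 0.31) = 0.59
NOT F AND (NOT D OR A) = min(a, b) on (0.44, 0.59) = 0.44
NOT (NOT F AND (NOT D OR A)) = 1 − 0.44 = 0.56
(A AND C) OR NOT (NOT F AND (NOT D OR A)) = max(a, b) on (0.27, 0.56) = 0.56
NOT ((A AND C) OR NOT (NOT F AND (NOT D OR A))) = 1 − 0.56 = 0.44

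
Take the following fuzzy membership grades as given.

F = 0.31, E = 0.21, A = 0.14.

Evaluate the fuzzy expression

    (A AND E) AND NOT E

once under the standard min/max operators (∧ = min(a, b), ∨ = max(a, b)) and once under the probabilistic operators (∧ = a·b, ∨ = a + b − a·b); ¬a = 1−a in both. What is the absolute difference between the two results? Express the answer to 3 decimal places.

Under standard min/max:
  A AND E = min(a, b) on (0.14, 0.21) = 0.14
  NOT E = 1 − 0.21 = 0.79
  (A AND E) AND NOT E = min(a, b) on (0.14, 0.79) = 0.14
  → value = 0.1400
Under probabilistic:
  A AND E = a·b on (0.1400, 0.2100) = 0.0294
  NOT E = 1 − 0.2100 = 0.7900
  (A AND E) AND NOT E = a·b on (0.0294, 0.7900) = 0.0232
  → value = 0.0232
|0.1400 − 0.0232| = 0.117

0.117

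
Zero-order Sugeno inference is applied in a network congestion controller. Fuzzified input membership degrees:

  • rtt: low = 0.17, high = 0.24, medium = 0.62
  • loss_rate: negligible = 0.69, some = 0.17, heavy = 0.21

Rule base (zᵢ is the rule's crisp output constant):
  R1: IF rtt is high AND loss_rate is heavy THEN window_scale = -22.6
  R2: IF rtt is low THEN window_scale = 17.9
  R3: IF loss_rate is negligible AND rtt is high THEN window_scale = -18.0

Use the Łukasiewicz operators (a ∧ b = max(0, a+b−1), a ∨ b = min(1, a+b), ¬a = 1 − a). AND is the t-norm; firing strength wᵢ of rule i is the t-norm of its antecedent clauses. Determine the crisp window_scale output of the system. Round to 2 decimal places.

R1 (z=-22.6): high=0.24, heavy=0.21; AND[max(0, a+b−1)] → w = 0.00
R2 (z=17.9): low=0.17 → w = 0.17
R3 (z=-18.0): negligible=0.69, high=0.24; AND[max(0, a+b−1)] → w = 0.00
Weighted average = (0.00·-22.6 + 0.17·17.9 + 0.00·-18.0) / (0.00 + 0.17 + 0.00)
  = 3.0430 / 0.1700 = 17.90

17.90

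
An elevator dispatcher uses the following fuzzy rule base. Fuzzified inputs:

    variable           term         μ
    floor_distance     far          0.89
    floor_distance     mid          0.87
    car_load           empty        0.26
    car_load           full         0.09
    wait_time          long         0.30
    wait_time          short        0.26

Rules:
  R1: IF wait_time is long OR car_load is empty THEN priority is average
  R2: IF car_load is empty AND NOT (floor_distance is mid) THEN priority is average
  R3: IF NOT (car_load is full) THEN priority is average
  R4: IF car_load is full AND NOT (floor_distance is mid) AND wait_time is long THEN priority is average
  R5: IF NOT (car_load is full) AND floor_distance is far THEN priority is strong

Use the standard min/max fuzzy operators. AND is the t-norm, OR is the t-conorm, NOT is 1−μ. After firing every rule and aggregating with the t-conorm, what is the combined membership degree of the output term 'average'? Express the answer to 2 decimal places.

0.91

R1: long=0.30, empty=0.26; OR[max(a, b)] → w = 0.30
R2: empty=0.26, ¬mid=1−0.87=0.13; AND[min(a, b)] → w = 0.13
R3: ¬full=1−0.09=0.91 → w = 0.91
R4: full=0.09, ¬mid=1−0.87=0.13, long=0.30; AND[min(a, b)] → w = 0.09
R5: ¬full=1−0.09=0.91, far=0.89; AND[min(a, b)] → w = 0.89
Rules with consequent 'average': {R1, R2, R3, R4} → strengths 0.30, 0.13, 0.91, 0.09
Aggregate via t-conorm [max(a, b)]: 0.91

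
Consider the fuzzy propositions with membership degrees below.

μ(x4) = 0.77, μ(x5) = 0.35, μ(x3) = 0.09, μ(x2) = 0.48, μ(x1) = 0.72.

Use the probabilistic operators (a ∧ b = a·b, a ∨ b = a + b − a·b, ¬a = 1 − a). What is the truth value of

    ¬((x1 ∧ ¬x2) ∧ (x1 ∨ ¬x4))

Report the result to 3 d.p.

0.706

¬x2 = 1 − 0.4800 = 0.5200
x1 ∧ ¬x2 = a·b on (0.7200, 0.5200) = 0.3744
¬x4 = 1 − 0.7700 = 0.2300
x1 ∨ ¬x4 = a + b − a·b on (0.7200, 0.2300) = 0.7844
(x1 ∧ ¬x2) ∧ (x1 ∨ ¬x4) = a·b on (0.3744, 0.7844) = 0.2937
¬((x1 ∧ ¬x2) ∧ (x1 ∨ ¬x4)) = 1 − 0.2937 = 0.7063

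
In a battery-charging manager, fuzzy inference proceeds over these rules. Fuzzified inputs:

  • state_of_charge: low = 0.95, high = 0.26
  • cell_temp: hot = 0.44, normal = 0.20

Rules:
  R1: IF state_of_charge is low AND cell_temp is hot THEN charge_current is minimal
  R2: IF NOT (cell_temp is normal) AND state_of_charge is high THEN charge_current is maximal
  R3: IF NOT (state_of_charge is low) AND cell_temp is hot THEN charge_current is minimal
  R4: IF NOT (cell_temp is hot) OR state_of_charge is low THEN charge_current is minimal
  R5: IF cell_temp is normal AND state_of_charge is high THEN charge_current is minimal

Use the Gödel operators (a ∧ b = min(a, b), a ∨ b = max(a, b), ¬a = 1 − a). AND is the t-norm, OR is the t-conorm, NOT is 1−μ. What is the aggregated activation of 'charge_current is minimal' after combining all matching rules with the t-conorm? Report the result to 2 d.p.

0.95

R1: low=0.95, hot=0.44; AND[min(a, b)] → w = 0.44
R2: ¬normal=1−0.20=0.80, high=0.26; AND[min(a, b)] → w = 0.26
R3: ¬low=1−0.95=0.05, hot=0.44; AND[min(a, b)] → w = 0.05
R4: ¬hot=1−0.44=0.56, low=0.95; OR[max(a, b)] → w = 0.95
R5: normal=0.20, high=0.26; AND[min(a, b)] → w = 0.20
Rules with consequent 'minimal': {R1, R3, R4, R5} → strengths 0.44, 0.05, 0.95, 0.20
Aggregate via t-conorm [max(a, b)]: 0.95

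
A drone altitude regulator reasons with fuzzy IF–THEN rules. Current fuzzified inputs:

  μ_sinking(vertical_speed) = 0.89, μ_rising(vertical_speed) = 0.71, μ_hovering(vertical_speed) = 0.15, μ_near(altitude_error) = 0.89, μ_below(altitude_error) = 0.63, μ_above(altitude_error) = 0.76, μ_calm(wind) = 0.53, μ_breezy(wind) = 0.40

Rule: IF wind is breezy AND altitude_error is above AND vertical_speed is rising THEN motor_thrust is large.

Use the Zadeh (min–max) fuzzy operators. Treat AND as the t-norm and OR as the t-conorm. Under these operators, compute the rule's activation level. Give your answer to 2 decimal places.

0.40

firing strength: breezy=0.40, above=0.76, rising=0.71; AND[min(a, b)] → w = 0.40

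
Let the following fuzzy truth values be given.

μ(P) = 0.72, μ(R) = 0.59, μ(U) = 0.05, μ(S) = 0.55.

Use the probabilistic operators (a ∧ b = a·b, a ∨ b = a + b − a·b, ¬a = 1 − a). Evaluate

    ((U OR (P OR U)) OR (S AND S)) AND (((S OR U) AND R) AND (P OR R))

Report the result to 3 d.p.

P OR U = a + b − a·b on (0.7200, 0.0500) = 0.7340
U OR (P OR U) = a + b − a·b on (0.0500, 0.7340) = 0.7473
S AND S = a·b on (0.5500, 0.5500) = 0.3025
(U OR (P OR U)) OR (S AND S) = a + b − a·b on (0.7473, 0.3025) = 0.8237
S OR U = a + b − a·b on (0.5500, 0.0500) = 0.5725
(S OR U) AND R = a·b on (0.5725, 0.5900) = 0.3378
P OR R = a + b − a·b on (0.7200, 0.5900) = 0.8852
((S OR U) AND R) AND (P OR R) = a·b on (0.3378, 0.8852) = 0.2990
((U OR (P OR U)) OR (S AND S)) AND (((S OR U) AND R) AND (P OR R)) = a·b on (0.8237, 0.2990) = 0.2463

0.246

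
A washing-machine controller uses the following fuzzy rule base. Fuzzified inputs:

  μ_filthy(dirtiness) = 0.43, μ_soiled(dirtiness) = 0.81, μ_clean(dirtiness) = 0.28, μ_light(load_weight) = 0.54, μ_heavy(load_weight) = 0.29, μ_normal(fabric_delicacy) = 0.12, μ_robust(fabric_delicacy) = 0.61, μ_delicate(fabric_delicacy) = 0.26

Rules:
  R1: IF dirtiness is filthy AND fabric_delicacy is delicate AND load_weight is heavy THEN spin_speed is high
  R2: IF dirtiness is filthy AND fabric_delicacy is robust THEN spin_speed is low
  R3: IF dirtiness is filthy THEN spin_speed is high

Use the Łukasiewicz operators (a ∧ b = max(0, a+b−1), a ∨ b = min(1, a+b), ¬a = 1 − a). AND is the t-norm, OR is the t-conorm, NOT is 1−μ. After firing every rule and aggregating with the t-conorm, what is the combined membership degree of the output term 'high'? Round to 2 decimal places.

0.43

R1: filthy=0.43, delicate=0.26, heavy=0.29; AND[max(0, a+b−1)] → w = 0.00
R2: filthy=0.43, robust=0.61; AND[max(0, a+b−1)] → w = 0.04
R3: filthy=0.43 → w = 0.43
Rules with consequent 'high': {R1, R3} → strengths 0.00, 0.43
Aggregate via t-conorm [min(1, a+b)]: 0.43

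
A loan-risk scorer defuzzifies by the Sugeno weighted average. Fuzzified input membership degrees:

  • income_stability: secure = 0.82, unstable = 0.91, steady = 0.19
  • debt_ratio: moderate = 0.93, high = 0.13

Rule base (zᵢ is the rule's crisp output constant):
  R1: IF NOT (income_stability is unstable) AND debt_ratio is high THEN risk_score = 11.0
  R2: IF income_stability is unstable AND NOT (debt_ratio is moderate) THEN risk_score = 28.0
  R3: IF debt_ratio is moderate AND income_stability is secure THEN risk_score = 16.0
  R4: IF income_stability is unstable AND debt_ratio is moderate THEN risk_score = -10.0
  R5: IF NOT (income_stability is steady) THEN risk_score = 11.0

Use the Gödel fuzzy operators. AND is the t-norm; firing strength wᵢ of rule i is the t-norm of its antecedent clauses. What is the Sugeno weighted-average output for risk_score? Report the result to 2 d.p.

5.88

R1 (z=11.0): ¬unstable=1−0.91=0.09, high=0.13; AND[min(a, b)] → w = 0.09
R2 (z=28.0): unstable=0.91, ¬moderate=1−0.93=0.07; AND[min(a, b)] → w = 0.07
R3 (z=16.0): moderate=0.93, secure=0.82; AND[min(a, b)] → w = 0.82
R4 (z=-10.0): unstable=0.91, moderate=0.93; AND[min(a, b)] → w = 0.91
R5 (z=11.0): ¬steady=1−0.19=0.81 → w = 0.81
Weighted average = (0.09·11.0 + 0.07·28.0 + 0.82·16.0 + 0.91·-10.0 + 0.81·11.0) / (0.09 + 0.07 + 0.82 + 0.91 + 0.81)
  = 15.8800 / 2.7000 = 5.88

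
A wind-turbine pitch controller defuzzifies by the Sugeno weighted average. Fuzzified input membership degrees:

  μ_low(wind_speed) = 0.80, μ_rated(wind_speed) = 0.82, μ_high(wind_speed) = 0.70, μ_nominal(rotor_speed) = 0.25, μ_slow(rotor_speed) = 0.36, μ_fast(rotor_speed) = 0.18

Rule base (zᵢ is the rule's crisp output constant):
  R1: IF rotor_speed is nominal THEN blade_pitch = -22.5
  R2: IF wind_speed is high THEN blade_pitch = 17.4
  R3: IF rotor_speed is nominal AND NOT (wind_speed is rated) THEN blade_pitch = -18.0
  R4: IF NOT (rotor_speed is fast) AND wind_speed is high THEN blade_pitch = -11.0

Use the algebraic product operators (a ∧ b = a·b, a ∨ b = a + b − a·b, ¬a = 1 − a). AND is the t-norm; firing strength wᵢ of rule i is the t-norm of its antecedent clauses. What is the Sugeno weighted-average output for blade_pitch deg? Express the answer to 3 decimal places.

R1 (z=-22.5): nominal=0.25 → w = 0.2500
R2 (z=17.4): high=0.70 → w = 0.7000
R3 (z=-18.0): nominal=0.25, ¬rated=1−0.82=0.18; AND[a·b] → w = 0.0450
R4 (z=-11.0): ¬fast=1−0.18=0.82, high=0.70; AND[a·b] → w = 0.5740
Weighted average = (0.2500·-22.5 + 0.7000·17.4 + 0.0450·-18.0 + 0.5740·-11.0) / (0.2500 + 0.7000 + 0.0450 + 0.5740)
  = -0.5690 / 1.5690 = -0.363

-0.363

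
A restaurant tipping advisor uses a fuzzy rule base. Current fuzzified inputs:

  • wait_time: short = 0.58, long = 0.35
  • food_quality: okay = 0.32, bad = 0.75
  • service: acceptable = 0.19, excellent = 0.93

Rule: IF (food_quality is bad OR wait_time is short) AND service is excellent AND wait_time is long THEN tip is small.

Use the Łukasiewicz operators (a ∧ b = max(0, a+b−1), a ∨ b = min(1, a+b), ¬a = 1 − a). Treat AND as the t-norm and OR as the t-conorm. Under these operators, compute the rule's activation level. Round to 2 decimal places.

0.28

firing strength: (bad=0.75 OR short=0.58) = 1.00; AND[max(0, a+b−1)] with excellent=0.93, long=0.35 → w = 0.28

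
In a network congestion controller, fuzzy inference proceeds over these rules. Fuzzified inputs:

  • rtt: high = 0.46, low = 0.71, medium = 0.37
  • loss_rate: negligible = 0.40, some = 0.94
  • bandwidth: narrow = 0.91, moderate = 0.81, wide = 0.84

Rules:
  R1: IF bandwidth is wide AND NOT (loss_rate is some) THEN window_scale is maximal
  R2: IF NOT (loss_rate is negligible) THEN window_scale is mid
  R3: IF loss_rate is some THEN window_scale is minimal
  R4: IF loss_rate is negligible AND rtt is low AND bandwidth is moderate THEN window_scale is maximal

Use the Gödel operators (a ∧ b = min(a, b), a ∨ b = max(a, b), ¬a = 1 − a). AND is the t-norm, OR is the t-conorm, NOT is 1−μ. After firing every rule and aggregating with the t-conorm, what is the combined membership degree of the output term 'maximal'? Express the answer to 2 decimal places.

R1: wide=0.84, ¬some=1−0.94=0.06; AND[min(a, b)] → w = 0.06
R2: ¬negligible=1−0.40=0.60 → w = 0.60
R3: some=0.94 → w = 0.94
R4: negligible=0.40, low=0.71, moderate=0.81; AND[min(a, b)] → w = 0.40
Rules with consequent 'maximal': {R1, R4} → strengths 0.06, 0.40
Aggregate via t-conorm [max(a, b)]: 0.40

0.40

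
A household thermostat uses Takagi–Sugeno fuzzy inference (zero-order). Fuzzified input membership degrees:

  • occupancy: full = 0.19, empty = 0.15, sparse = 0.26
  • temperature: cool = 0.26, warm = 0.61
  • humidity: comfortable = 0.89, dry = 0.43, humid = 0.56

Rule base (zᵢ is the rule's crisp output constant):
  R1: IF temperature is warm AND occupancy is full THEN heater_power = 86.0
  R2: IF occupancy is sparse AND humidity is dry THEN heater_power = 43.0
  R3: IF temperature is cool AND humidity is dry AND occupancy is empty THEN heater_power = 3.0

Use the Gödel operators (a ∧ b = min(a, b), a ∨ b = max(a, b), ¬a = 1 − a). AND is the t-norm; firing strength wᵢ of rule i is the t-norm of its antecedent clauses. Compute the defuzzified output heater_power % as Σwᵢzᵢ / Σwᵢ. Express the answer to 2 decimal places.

R1 (z=86.0): warm=0.61, full=0.19; AND[min(a, b)] → w = 0.19
R2 (z=43.0): sparse=0.26, dry=0.43; AND[min(a, b)] → w = 0.26
R3 (z=3.0): cool=0.26, dry=0.43, empty=0.15; AND[min(a, b)] → w = 0.15
Weighted average = (0.19·86.0 + 0.26·43.0 + 0.15·3.0) / (0.19 + 0.26 + 0.15)
  = 27.9700 / 0.6000 = 46.62

46.62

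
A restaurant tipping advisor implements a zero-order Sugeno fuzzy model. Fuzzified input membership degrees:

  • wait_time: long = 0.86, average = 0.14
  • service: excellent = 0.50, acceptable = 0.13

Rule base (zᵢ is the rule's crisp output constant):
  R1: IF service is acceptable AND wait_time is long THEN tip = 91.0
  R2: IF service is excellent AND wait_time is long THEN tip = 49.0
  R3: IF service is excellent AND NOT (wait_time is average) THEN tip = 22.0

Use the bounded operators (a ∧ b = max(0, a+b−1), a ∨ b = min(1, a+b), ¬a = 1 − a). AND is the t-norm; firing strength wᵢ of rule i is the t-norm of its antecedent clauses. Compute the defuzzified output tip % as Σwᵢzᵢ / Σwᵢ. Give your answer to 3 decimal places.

35.500

R1 (z=91.0): acceptable=0.13, long=0.86; AND[max(0, a+b−1)] → w = 0.00
R2 (z=49.0): excellent=0.50, long=0.86; AND[max(0, a+b−1)] → w = 0.36
R3 (z=22.0): excellent=0.50, ¬average=1−0.14=0.86; AND[max(0, a+b−1)] → w = 0.36
Weighted average = (0.00·91.0 + 0.36·49.0 + 0.36·22.0) / (0.00 + 0.36 + 0.36)
  = 25.5600 / 0.7200 = 35.500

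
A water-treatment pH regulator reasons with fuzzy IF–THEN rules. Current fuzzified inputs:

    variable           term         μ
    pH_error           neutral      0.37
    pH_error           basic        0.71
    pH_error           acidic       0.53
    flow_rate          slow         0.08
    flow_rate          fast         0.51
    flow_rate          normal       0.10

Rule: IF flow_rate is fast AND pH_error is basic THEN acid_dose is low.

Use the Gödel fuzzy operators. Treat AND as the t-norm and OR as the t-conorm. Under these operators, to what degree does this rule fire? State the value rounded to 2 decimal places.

0.51

firing strength: fast=0.51, basic=0.71; AND[min(a, b)] → w = 0.51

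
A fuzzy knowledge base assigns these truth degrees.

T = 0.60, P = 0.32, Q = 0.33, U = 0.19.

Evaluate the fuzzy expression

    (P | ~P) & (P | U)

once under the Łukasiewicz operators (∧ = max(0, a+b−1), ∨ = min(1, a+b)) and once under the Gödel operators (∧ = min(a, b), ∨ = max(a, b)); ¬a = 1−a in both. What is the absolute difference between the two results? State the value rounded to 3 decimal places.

0.190

Under Łukasiewicz:
  ~P = 1 − 0.32 = 0.68
  P | ~P = min(1, a+b) on (0.32, 0.68) = 1.00
  P | U = min(1, a+b) on (0.32, 0.19) = 0.51
  (P | ~P) & (P | U) = max(0, a+b−1) on (1.00, 0.51) = 0.51
  → value = 0.5100
Under Gödel:
  ~P = 1 − 0.32 = 0.68
  P | ~P = max(a, b) on (0.32, 0.68) = 0.68
  P | U = max(a, b) on (0.32, 0.19) = 0.32
  (P | ~P) & (P | U) = min(a, b) on (0.68, 0.32) = 0.32
  → value = 0.3200
|0.5100 − 0.3200| = 0.190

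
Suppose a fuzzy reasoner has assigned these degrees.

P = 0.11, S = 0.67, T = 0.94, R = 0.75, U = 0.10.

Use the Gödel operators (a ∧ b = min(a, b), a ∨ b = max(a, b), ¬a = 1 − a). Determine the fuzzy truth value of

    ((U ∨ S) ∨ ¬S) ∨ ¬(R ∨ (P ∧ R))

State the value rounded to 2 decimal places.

0.67

U ∨ S = max(a, b) on (0.10, 0.67) = 0.67
¬S = 1 − 0.67 = 0.33
(U ∨ S) ∨ ¬S = max(a, b) on (0.67, 0.33) = 0.67
P ∧ R = min(a, b) on (0.11, 0.75) = 0.11
R ∨ (P ∧ R) = max(a, b) on (0.75, 0.11) = 0.75
¬(R ∨ (P ∧ R)) = 1 − 0.75 = 0.25
((U ∨ S) ∨ ¬S) ∨ ¬(R ∨ (P ∧ R)) = max(a, b) on (0.67, 0.25) = 0.67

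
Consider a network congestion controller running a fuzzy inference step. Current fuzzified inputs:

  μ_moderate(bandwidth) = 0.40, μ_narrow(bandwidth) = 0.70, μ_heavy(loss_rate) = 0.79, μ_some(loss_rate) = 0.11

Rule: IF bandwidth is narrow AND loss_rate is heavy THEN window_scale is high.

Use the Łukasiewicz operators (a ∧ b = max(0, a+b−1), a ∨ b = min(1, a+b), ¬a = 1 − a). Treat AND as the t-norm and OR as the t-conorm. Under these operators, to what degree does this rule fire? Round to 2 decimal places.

firing strength: narrow=0.70, heavy=0.79; AND[max(0, a+b−1)] → w = 0.49

0.49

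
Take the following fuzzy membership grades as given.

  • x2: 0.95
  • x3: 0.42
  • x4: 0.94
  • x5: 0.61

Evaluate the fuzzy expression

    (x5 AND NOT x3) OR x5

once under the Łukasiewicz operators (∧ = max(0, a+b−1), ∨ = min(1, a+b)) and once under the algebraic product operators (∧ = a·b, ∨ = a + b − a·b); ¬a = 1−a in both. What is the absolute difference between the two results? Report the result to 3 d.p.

Under Łukasiewicz:
  NOT x3 = 1 − 0.42 = 0.58
  x5 AND NOT x3 = max(0, a+b−1) on (0.61, 0.58) = 0.19
  (x5 AND NOT x3) OR x5 = min(1, a+b) on (0.19, 0.61) = 0.80
  → value = 0.8000
Under algebraic product:
  NOT x3 = 1 − 0.4200 = 0.5800
  x5 AND NOT x3 = a·b on (0.6100, 0.5800) = 0.3538
  (x5 AND NOT x3) OR x5 = a + b − a·b on (0.3538, 0.6100) = 0.7480
  → value = 0.7480
|0.8000 − 0.7480| = 0.052

0.052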